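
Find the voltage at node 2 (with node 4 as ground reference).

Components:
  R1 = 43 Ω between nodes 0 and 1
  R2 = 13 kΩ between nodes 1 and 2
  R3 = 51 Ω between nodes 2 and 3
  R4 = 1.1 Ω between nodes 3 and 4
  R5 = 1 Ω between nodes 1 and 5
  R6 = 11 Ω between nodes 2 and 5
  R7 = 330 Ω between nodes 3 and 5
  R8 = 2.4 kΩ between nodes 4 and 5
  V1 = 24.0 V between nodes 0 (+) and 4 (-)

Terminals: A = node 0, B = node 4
Nodal analysis, taking node 4 as the 0 V reference.
Source V1 fixes V_0 = 24 V.
KCL at each unknown node (sum of currents leaving = 0; resistances in Ω):
  Node 1: (V_1 - 24)/43 + (V_1 - V_2)/13000 + (V_1 - V_5)/1 = 0
  Node 2: (V_2 - V_1)/13000 + (V_2 - V_3)/51 + (V_2 - V_5)/11 = 0
  Node 3: (V_3 - V_2)/51 + (V_3 - 0)/1.1 + (V_3 - V_5)/330 = 0
  Node 5: (V_5 - V_1)/1 + (V_5 - V_2)/11 + (V_5 - V_3)/330 + (V_5 - 0)/2400 = 0
Collecting terms (coefficients in siemens):
  1.023·V_1 - 0.00007692·V_2 - 1·V_5 = 0.5581
  0.1106·V_2 - 0.00007692·V_1 - 0.01961·V_3 - 0.09091·V_5 = 0
  0.9317·V_3 - 0.01961·V_2 - 0.00303·V_5 = 0
  1.094·V_5 - 1·V_1 - 0.09091·V_2 - 0.00303·V_3 = 0
Solving these 4 simultaneous equations (Gaussian elimination) gives:
  V_1 = 13.26 V, V_2 = 10.76 V, V_3 = 0.2687 V, V_5 = 13.01 V
The requested potential is V_2 = 10.76 V.

Final answer: V_2 = 10.76 V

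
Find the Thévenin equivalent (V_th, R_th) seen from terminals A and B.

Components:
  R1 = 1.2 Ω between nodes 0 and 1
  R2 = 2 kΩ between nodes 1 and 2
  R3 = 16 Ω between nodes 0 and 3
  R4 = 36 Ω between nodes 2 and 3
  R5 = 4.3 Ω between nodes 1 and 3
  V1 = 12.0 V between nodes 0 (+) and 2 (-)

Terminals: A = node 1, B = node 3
Step 1 — V_th is the open-circuit voltage V_A - V_B (nothing connected across the terminals).
Nodal analysis, taking node 2 as the 0 V reference.
Source V1 fixes V_0 = 12 V.
KCL at each unknown node (sum of currents leaving = 0; resistances in Ω):
  Node 1: (V_1 - 12)/1.2 + (V_1 - 0)/2000 + (V_1 - V_3)/4.3 = 0
  Node 3: (V_3 - 12)/16 + (V_3 - 0)/36 + (V_3 - V_1)/4.3 = 0
Collecting terms (coefficients in siemens):
  1.066·V_1 - 0.2326·V_3 = 10
  0.3228·V_3 - 0.2326·V_1 = 0.75
Determinant D = (1.066)(0.3228) - (-0.2326)(-0.2326) = 0.2902
V_1 = [(10)(0.3228) - (-0.2326)(0.75)]/D = 11.73 V
V_3 = [(1.066)(0.75) - (10)(-0.2326)]/D = 10.77 V
V_th = V_1 - V_3 = 11.73 - 10.77 = 0.9559 V
Step 2 — R_th: zero the source — replace V1 by a short circuit (node 2 merges into node 0) — and find the resistance seen between A (node 1) and B (node 3).
Reduce the network between node 1 (A) and node 3 (B) by series/parallel combination:
  Rp1 = R1 ‖ R2 (parallel, both between nodes 0 and 1) = 1/(1/1.2 + 1/2000) = 1.199 Ω
  Rp2 = R3 ‖ R4 (parallel, both between nodes 0 and 3) = 1/(1/16 + 1/36) = 11.08 Ω
  Rs1 = Rp1 + Rp2 (series, joined only at node 0) = 1.199 + 11.08 = 12.28 Ω
  Rp3 = R5 ‖ Rs1 (parallel, both between nodes 1 and 3) = 1/(1/4.3 + 1/12.28) = 3.185 Ω
R_th = 3.185 Ω

Final answer: V_th = 0.9559 V, R_th = 3.185 Ω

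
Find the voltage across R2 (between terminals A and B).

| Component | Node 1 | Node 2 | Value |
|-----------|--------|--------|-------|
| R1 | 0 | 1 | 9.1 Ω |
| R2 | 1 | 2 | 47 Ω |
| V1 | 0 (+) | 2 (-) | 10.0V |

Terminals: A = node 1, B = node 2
R1 and R2 are in series across V1 (node 0 → node 1 → node 2), and the output A–B is taken across R2, so this is a voltage divider.
Series current: I = V1/(R1 + R2) = 10/(9.1 + 47) = 10/56.1 = 0.1783 A
V_R2 = I × R2 = V1 × R2/(R1 + R2) = 10 × 47/56.1 = 8.378 V

Final answer: 8.378 V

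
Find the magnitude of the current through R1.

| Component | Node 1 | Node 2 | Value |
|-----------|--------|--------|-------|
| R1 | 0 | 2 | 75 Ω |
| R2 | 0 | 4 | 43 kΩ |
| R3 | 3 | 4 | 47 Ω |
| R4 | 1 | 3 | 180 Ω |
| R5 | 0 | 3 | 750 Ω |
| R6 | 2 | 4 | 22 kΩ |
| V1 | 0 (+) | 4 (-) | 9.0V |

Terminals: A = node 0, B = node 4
Nodal analysis, taking node 4 as the 0 V reference.
Source V1 fixes V_0 = 9 V.
KCL at each unknown node (sum of currents leaving = 0; resistances in Ω):
  Node 1: (V_1 - V_3)/180 = 0
  Node 2: (V_2 - 9)/75 + (V_2 - 0)/22000 = 0
  Node 3: (V_3 - 0)/47 + (V_3 - V_1)/180 + (V_3 - 9)/750 = 0
Collecting terms (coefficients in siemens):
  0.005556·V_1 - 0.005556·V_3 = 0
  0.01338·V_2 = 0.12
  0.02817·V_3 - 0.005556·V_1 = 0.012
Solving these 3 simultaneous equations (Gaussian elimination) gives:
  V_1 = 0.5307 V, V_2 = 8.969 V, V_3 = 0.5307 V
I_R1 = (V_0 - V_2)/R1 = (9 - 8.969)/75 = 0.0004077 A
|I_R1| = 0.0004077 A

Final answer: |I_R1| = 0.0004077 A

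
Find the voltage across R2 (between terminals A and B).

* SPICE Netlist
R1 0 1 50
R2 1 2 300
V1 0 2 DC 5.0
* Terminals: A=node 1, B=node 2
R1 and R2 are in series across V1 (node 0 → node 1 → node 2), and the output A–B is taken across R2, so this is a voltage divider.
Series current: I = V1/(R1 + R2) = 5/(50 + 300) = 5/350 = 0.01429 A
V_R2 = I × R2 = V1 × R2/(R1 + R2) = 5 × 300/350 = 4.286 V

Final answer: 4.286 V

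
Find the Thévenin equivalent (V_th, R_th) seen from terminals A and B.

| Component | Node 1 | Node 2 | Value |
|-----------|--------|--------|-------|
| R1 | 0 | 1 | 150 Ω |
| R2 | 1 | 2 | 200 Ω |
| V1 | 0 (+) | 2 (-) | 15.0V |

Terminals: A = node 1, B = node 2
Step 1 — V_th is the open-circuit voltage V_A - V_B (nothing connected across the terminals).
Nodal analysis, taking node 2 as the 0 V reference.
Source V1 fixes V_0 = 15 V.
KCL at each unknown node (sum of currents leaving = 0; resistances in Ω):
  Node 1: (V_1 - 15)/150 + (V_1 - 0)/200 = 0
Collecting terms: 0.01167 × V_1 = 0.1  =>  V_1 = 8.571 V
V_th = V_1 - V_2 = 8.571 - 0 = 8.571 V
Step 2 — R_th: zero the source — replace V1 by a short circuit (node 2 merges into node 0) — and find the resistance seen between A (node 1) and B (node 0).
Reduce the network between node 1 (A) and node 0 (B) by series/parallel combination:
  Rp1 = R1 ‖ R2 (parallel, both between nodes 0 and 1) = 1/(1/150 + 1/200) = 85.71 Ω
R_th = 85.71 Ω

Final answer: V_th = 8.571 V, R_th = 85.71 Ω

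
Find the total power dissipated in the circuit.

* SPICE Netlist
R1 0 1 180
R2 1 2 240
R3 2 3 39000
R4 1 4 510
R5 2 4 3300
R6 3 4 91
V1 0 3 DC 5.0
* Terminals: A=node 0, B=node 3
Nodal analysis, taking node 3 as the 0 V reference.
Source V1 fixes V_0 = 5 V.
KCL at each unknown node (sum of currents leaving = 0; resistances in Ω):
  Node 1: (V_1 - 5)/180 + (V_1 - V_2)/240 + (V_1 - V_4)/510 = 0
  Node 2: (V_2 - V_1)/240 + (V_2 - 0)/39000 + (V_2 - V_4)/3300 = 0
  Node 4: (V_4 - V_1)/510 + (V_4 - V_2)/3300 + (V_4 - 0)/91 = 0
Collecting terms (coefficients in siemens):
  0.01168·V_1 - 0.004167·V_2 - 0.001961·V_4 = 0.02778
  0.004495·V_2 - 0.004167·V_1 - 0.000303·V_4 = 0
  0.01325·V_4 - 0.001961·V_1 - 0.000303·V_2 = 0
Solving these 3 simultaneous equations (Gaussian elimination) gives:
  V_1 = 3.733 V, V_2 = 3.503 V, V_4 = 0.6324 V
Power in each resistor, P = (ΔV)²/R:
  P_R1 = (5 - 3.733)²/180 = 0.008919 W
  P_R2 = (3.733 - 3.503)²/240 = 0.000221 W
  P_R3 = (3.503 - 0)²/39000 = 0.0003146 W
  P_R4 = (3.733 - 0.6324)²/510 = 0.01885 W
  P_R5 = (3.503 - 0.6324)²/3300 = 0.002496 W
  P_R6 = (0 - 0.6324)²/91 = 0.004395 W
P_total = P_R1 + P_R2 + P_R3 + P_R4 + P_R5 + P_R6 = 0.0352 W

Final answer: 0.0352 W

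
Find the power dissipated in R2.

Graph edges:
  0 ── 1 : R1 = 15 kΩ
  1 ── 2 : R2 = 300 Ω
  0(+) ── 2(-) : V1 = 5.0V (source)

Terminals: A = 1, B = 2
Nodal analysis, taking node 2 as the 0 V reference.
Source V1 fixes V_0 = 5 V.
KCL at each unknown node (sum of currents leaving = 0; resistances in Ω):
  Node 1: (V_1 - 5)/15000 + (V_1 - 0)/300 = 0
Collecting terms: 0.0034 × V_1 = 0.0003333  =>  V_1 = 0.09804 V
I_R2 = (V_1 - V_2)/R2 = (0.09804 - 0)/300 = 0.0003268 A
P_R2 = I_R2² × R2 = (0.0003268)² × 300 = 0.00003204 W

Final answer: 3.204e-05 W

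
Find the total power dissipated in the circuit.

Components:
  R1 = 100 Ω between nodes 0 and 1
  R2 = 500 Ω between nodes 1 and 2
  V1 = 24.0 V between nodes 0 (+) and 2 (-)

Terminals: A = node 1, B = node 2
Nodal analysis, taking node 2 as the 0 V reference.
Source V1 fixes V_0 = 24 V.
KCL at each unknown node (sum of currents leaving = 0; resistances in Ω):
  Node 1: (V_1 - 24)/100 + (V_1 - 0)/500 = 0
Collecting terms: 0.012 × V_1 = 0.24  =>  V_1 = 20 V
Power in each resistor, P = (ΔV)²/R:
  P_R1 = (24 - 20)²/100 = 0.16 W
  P_R2 = (20 - 0)²/500 = 0.8 W
P_total = P_R1 + P_R2 = 0.96 W

Final answer: 0.96 W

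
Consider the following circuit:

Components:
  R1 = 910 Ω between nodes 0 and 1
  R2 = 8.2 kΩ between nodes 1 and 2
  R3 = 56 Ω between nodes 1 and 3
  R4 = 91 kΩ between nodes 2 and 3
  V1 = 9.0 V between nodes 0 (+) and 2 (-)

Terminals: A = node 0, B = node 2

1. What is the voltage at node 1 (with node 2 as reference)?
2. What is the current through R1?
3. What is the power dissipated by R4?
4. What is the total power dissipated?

Nodal analysis, taking node 2 as the 0 V reference.
Source V1 fixes V_0 = 9 V.
KCL at each unknown node (sum of currents leaving = 0; resistances in Ω):
  Node 1: (V_1 - 9)/910 + (V_1 - 0)/8200 + (V_1 - V_3)/56 = 0
  Node 3: (V_3 - V_1)/56 + (V_3 - 0)/91000 = 0
Collecting terms (coefficients in siemens):
  0.01908·V_1 - 0.01786·V_3 = 0.00989
  0.01787·V_3 - 0.01786·V_1 = 0
Determinant D = (0.01908)(0.01787) - (-0.01786)(-0.01786) = 0.00002201
V_1 = [(0.00989)(0.01787) - (-0.01786)(0)]/D = 8.029 V
V_3 = [(0.01908)(0) - (0.00989)(-0.01786)]/D = 8.024 V
Part 1:
  Read off the nodal solution: V_1 = 8.029 V
Part 2:
  I_R1 = (V_0 - V_1)/R1 = (9 - 8.029)/910 = 0.001067 A
  Magnitude: I_R1 = 0.001067 A
Part 3:
  I_R4 = (V_2 - V_3)/R4 = (0 - 8.024)/91000 = -0.00008817 A
  P_R4 = I_R4² × R4 = (-0.00008817)² × 91000 = 0.0007075 W
Part 4:
  Power in each resistor, P = (ΔV)²/R:
    P_R1 = (9 - 8.029)²/910 = 0.001037 W
    P_R2 = (8.029 - 0)²/8200 = 0.007861 W
    P_R3 = (8.029 - 8.024)²/56 = 0.0000004354 W
    P_R4 = (0 - 8.024)²/91000 = 0.0007075 W
  P_total = P_R1 + P_R2 + P_R3 + P_R4 = 0.009606 W

Final answers:
1. V_1 = 8.029 V
2. I_R1 = 0.001067 A
3. P_R4 = 0.0007075 W
4. P_total = 0.009606 W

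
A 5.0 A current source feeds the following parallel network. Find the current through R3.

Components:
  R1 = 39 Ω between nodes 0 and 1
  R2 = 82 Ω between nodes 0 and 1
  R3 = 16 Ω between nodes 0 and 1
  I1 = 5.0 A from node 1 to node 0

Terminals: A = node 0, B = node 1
All resistors sit directly between nodes 0 and 1, so they are in parallel and share one voltage V; the full source current 5 A splits among them.
1/R_par = 1/39 + 1/82 + 1/16 = 0.1003 S  =>  R_par = 9.966 Ω
V = I × R_par = 5 × 9.966 = 49.83 V
I_R3 = V/R3 = 49.83/16 = 3.115 A

Final answer: 3.115 A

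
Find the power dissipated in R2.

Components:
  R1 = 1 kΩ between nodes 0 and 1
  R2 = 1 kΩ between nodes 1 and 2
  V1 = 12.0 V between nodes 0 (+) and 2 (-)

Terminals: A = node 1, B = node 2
Nodal analysis, taking node 2 as the 0 V reference.
Source V1 fixes V_0 = 12 V.
KCL at each unknown node (sum of currents leaving = 0; resistances in Ω):
  Node 1: (V_1 - 12)/1000 + (V_1 - 0)/1000 = 0
Collecting terms: 0.002 × V_1 = 0.012  =>  V_1 = 6 V
I_R2 = (V_1 - V_2)/R2 = (6 - 0)/1000 = 0.006 A
P_R2 = I_R2² × R2 = (0.006)² × 1000 = 0.036 W

Final answer: 0.036 W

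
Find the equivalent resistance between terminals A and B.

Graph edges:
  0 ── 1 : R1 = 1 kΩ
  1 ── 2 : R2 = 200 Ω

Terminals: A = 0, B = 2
Reduce the network between node 0 (A) and node 2 (B) by series/parallel combination:
  Rs1 = R1 + R2 (series, joined only at node 1) = 1000 + 200 = 1200 Ω
R_eq = 1.2 kΩ

Final answer: 1.2 kΩ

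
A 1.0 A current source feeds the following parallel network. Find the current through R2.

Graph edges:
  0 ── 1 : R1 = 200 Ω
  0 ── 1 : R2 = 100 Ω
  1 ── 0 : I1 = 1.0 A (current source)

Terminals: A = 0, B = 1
All resistors sit directly between nodes 0 and 1, so they are in parallel and share one voltage V; the full source current 1 A splits among them.
1/R_par = 1/200 + 1/100 = 0.015 S  =>  R_par = 66.67 Ω
V = I × R_par = 1 × 66.67 = 66.67 V
I_R2 = V/R2 = 66.67/100 = 0.6667 A

Final answer: 0.6667 A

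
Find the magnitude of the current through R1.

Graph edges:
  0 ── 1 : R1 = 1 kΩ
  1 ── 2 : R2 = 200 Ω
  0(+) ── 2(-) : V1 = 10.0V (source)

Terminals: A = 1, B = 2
Nodal analysis, taking node 2 as the 0 V reference.
Source V1 fixes V_0 = 10 V.
KCL at each unknown node (sum of currents leaving = 0; resistances in Ω):
  Node 1: (V_1 - 10)/1000 + (V_1 - 0)/200 = 0
Collecting terms: 0.006 × V_1 = 0.01  =>  V_1 = 1.667 V
I_R1 = (V_0 - V_1)/R1 = (10 - 1.667)/1000 = 0.008333 A
|I_R1| = 0.008333 A

Final answer: |I_R1| = 0.008333 A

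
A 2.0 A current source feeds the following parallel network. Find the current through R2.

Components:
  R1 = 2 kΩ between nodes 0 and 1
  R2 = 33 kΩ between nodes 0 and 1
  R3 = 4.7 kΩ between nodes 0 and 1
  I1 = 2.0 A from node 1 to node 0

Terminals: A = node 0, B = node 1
All resistors sit directly between nodes 0 and 1, so they are in parallel and share one voltage V; the full source current 2 A splits among them.
1/R_par = 1/2000 + 1/33000 + 1/4700 = 0.0007431 S  =>  R_par = 1346 Ω
V = I × R_par = 2 × 1346 = 2692 V
I_R2 = V/R2 = 2692/33000 = 0.08156 A

Final answer: 0.08156 A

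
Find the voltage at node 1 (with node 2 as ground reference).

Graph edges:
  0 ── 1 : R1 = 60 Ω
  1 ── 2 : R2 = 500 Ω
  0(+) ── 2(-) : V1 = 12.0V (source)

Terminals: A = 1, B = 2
Nodal analysis, taking node 2 as the 0 V reference.
Source V1 fixes V_0 = 12 V.
KCL at each unknown node (sum of currents leaving = 0; resistances in Ω):
  Node 1: (V_1 - 12)/60 + (V_1 - 0)/500 = 0
Collecting terms: 0.01867 × V_1 = 0.2  =>  V_1 = 10.71 V
The requested potential is V_1 = 10.71 V.

Final answer: V_1 = 10.71 V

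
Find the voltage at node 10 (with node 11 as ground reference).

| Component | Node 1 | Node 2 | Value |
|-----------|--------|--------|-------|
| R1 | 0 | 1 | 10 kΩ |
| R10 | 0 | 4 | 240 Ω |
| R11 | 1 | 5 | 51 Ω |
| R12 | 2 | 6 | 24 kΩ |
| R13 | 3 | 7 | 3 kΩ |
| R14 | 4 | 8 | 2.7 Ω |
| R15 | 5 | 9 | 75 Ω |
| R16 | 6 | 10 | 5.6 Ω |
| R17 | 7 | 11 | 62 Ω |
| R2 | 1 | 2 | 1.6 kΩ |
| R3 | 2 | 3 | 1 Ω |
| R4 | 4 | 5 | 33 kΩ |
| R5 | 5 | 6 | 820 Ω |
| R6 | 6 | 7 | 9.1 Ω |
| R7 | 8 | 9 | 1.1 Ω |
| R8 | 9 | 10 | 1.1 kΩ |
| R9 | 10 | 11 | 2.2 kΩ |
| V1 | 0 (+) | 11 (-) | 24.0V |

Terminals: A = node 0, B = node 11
Nodal analysis, taking node 11 as the 0 V reference.
Source V1 fixes V_0 = 24 V.
KCL at each unknown node (sum of currents leaving = 0; resistances in Ω):
  Node 1: (V_1 - 24)/10000 + (V_1 - V_2)/1600 + (V_1 - V_5)/51 = 0
  Node 2: (V_2 - V_1)/1600 + (V_2 - V_3)/1 + (V_2 - V_6)/24000 = 0
  Node 3: (V_3 - V_2)/1 + (V_3 - V_7)/3000 = 0
  Node 4: (V_4 - V_5)/33000 + (V_4 - 24)/240 + (V_4 - V_8)/2.7 = 0
  Node 5: (V_5 - V_4)/33000 + (V_5 - V_6)/820 + (V_5 - V_1)/51 + (V_5 - V_9)/75 = 0
  Node 6: (V_6 - V_5)/820 + (V_6 - V_7)/9.1 + (V_6 - V_2)/24000 + (V_6 - V_10)/5.6 = 0
  Node 7: (V_7 - V_6)/9.1 + (V_7 - V_3)/3000 + (V_7 - 0)/62 = 0
  Node 8: (V_8 - V_9)/1.1 + (V_8 - V_4)/2.7 = 0
  Node 9: (V_9 - V_8)/1.1 + (V_9 - V_10)/1100 + (V_9 - V_5)/75 = 0
  Node 10: (V_10 - V_9)/1100 + (V_10 - 0)/2200 + (V_10 - V_6)/5.6 = 0
Collecting terms (coefficients in siemens):
  0.02033·V_1 - 0.000625·V_2 - 0.01961·V_5 = 0.0024
  1.001·V_2 - 0.000625·V_1 - 1·V_3 - 0.00004167·V_6 = 0
  1·V_3 - 1·V_2 - 0.0003333·V_7 = 0
  0.3746·V_4 - 0.0000303·V_5 - 0.3704·V_8 = 0.1
  0.03419·V_5 - 0.01961·V_1 - 0.0000303·V_4 - 0.00122·V_6 - 0.01333·V_9 = 0
  0.2897·V_6 - 0.00004167·V_2 - 0.00122·V_5 - 0.1099·V_7 - 0.1786·V_10 = 0
  0.1264·V_7 - 0.0003333·V_3 - 0.1099·V_6 = 0
  1.279·V_8 - 0.3704·V_4 - 0.9091·V_9 = 0
  0.9233·V_9 - 0.01333·V_5 - 0.9091·V_8 - 0.0009091·V_10 = 0
  0.1799·V_10 - 0.1786·V_6 - 0.0009091·V_9 = 0
Solving these 10 simultaneous equations (Gaussian elimination) gives:
  V_1 = 15.01 V, V_2 = 10.11 V, V_3 = 10.11 V, V_4 = 16.58 V
  V_5 = 15.12 V, V_6 = 2.164 V, V_7 = 1.909 V, V_8 = 16.5 V
  V_9 = 16.47 V, V_10 = 2.231 V
The requested potential is V_10 = 2.231 V.

Final answer: V_10 = 2.231 V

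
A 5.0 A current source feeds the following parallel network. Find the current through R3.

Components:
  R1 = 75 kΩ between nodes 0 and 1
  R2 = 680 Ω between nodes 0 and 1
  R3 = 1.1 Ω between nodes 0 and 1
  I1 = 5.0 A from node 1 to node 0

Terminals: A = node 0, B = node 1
All resistors sit directly between nodes 0 and 1, so they are in parallel and share one voltage V; the full source current 5 A splits among them.
1/R_par = 1/75000 + 1/680 + 1/1.1 = 0.9106 S  =>  R_par = 1.098 Ω
V = I × R_par = 5 × 1.098 = 5.491 V
I_R3 = V/R3 = 5.491/1.1 = 4.992 A

Final answer: 4.992 A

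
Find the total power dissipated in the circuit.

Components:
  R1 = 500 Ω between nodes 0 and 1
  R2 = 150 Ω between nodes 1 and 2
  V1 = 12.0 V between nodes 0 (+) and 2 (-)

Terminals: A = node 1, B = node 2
Nodal analysis, taking node 2 as the 0 V reference.
Source V1 fixes V_0 = 12 V.
KCL at each unknown node (sum of currents leaving = 0; resistances in Ω):
  Node 1: (V_1 - 12)/500 + (V_1 - 0)/150 = 0
Collecting terms: 0.008667 × V_1 = 0.024  =>  V_1 = 2.769 V
Power in each resistor, P = (ΔV)²/R:
  P_R1 = (12 - 2.769)²/500 = 0.1704 W
  P_R2 = (2.769 - 0)²/150 = 0.05112 W
P_total = P_R1 + P_R2 = 0.2215 W

Final answer: 0.2215 W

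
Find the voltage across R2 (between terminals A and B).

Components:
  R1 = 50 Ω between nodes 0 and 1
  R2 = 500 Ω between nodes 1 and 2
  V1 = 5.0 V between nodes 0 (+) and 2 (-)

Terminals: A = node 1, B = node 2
R1 and R2 are in series across V1 (node 0 → node 1 → node 2), and the output A–B is taken across R2, so this is a voltage divider.
Series current: I = V1/(R1 + R2) = 5/(50 + 500) = 5/550 = 0.009091 A
V_R2 = I × R2 = V1 × R2/(R1 + R2) = 5 × 500/550 = 4.545 V

Final answer: 4.545 V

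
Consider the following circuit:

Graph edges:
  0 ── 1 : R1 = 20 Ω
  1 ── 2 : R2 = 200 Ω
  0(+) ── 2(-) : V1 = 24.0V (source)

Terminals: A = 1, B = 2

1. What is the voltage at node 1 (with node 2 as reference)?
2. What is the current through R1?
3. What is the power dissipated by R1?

Nodal analysis, taking node 2 as the 0 V reference.
Source V1 fixes V_0 = 24 V.
KCL at each unknown node (sum of currents leaving = 0; resistances in Ω):
  Node 1: (V_1 - 24)/20 + (V_1 - 0)/200 = 0
Collecting terms: 0.055 × V_1 = 1.2  =>  V_1 = 21.82 V
Part 1:
  Read off the nodal solution: V_1 = 21.82 V
Part 2:
  I_R1 = (V_0 - V_1)/R1 = (24 - 21.82)/20 = 0.1091 A
  Magnitude: I_R1 = 0.1091 A
Part 3:
  I_R1 = (V_0 - V_1)/R1 = (24 - 21.82)/20 = 0.1091 A
  P_R1 = I_R1² × R1 = (0.1091)² × 20 = 0.238 W

Final answers:
1. V_1 = 21.82 V
2. I_R1 = 0.1091 A
3. P_R1 = 0.238 W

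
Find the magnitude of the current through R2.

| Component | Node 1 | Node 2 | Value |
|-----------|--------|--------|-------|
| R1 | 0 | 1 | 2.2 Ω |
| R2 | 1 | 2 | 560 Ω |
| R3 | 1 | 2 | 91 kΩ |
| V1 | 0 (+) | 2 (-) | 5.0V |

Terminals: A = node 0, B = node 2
Nodal analysis, taking node 2 as the 0 V reference.
Source V1 fixes V_0 = 5 V.
KCL at each unknown node (sum of currents leaving = 0; resistances in Ω):
  Node 1: (V_1 - 5)/2.2 + (V_1 - 0)/560 + (V_1 - 0)/91000 = 0
Collecting terms: 0.4563 × V_1 = 2.273  =>  V_1 = 4.98 V
I_R2 = (V_1 - V_2)/R2 = (4.98 - 0)/560 = 0.008893 A
|I_R2| = 0.008893 A

Final answer: |I_R2| = 0.008893 A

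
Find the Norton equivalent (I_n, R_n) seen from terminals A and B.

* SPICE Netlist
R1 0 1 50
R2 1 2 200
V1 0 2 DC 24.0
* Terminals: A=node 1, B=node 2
Find the Thévenin equivalent first; then I_n = V_th/R_th and R_n = R_th.
Step 1 — V_th is the open-circuit voltage V_A - V_B (nothing connected across the terminals).
Nodal analysis, taking node 2 as the 0 V reference.
Source V1 fixes V_0 = 24 V.
KCL at each unknown node (sum of currents leaving = 0; resistances in Ω):
  Node 1: (V_1 - 24)/50 + (V_1 - 0)/200 = 0
Collecting terms: 0.025 × V_1 = 0.48  =>  V_1 = 19.2 V
V_th = V_1 - V_2 = 19.2 - 0 = 19.2 V
Step 2 — R_th: zero the source — replace V1 by a short circuit (node 2 merges into node 0) — and find the resistance seen between A (node 1) and B (node 0).
Reduce the network between node 1 (A) and node 0 (B) by series/parallel combination:
  Rp1 = R1 ‖ R2 (parallel, both between nodes 0 and 1) = 1/(1/50 + 1/200) = 40 Ω
R_th = 40 Ω
I_n = V_th/R_th = 19.2/40 = 0.48 A, and R_n = R_th = 40 Ω

Final answer: I_n = 0.48 A, R_n = 40 Ω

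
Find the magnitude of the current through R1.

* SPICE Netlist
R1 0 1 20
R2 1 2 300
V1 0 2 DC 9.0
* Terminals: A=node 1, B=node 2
Nodal analysis, taking node 2 as the 0 V reference.
Source V1 fixes V_0 = 9 V.
KCL at each unknown node (sum of currents leaving = 0; resistances in Ω):
  Node 1: (V_1 - 9)/20 + (V_1 - 0)/300 = 0
Collecting terms: 0.05333 × V_1 = 0.45  =>  V_1 = 8.438 V
I_R1 = (V_0 - V_1)/R1 = (9 - 8.438)/20 = 0.02813 A
|I_R1| = 0.02813 A

Final answer: |I_R1| = 0.02813 A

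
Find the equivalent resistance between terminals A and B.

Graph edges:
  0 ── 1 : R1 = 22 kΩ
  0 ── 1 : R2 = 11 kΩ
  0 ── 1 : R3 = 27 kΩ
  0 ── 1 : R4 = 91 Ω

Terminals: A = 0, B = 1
Reduce the network between node 0 (A) and node 1 (B) by series/parallel combination:
  Rp1 = R1 ‖ R2 ‖ R3 ‖ R4 (parallel, all between nodes 0 and 1) = 1/(1/22000 + 1/11000 + 1/27000 + 1/91) = 89.59 Ω
R_eq = 89.59 Ω

Final answer: 89.59 Ω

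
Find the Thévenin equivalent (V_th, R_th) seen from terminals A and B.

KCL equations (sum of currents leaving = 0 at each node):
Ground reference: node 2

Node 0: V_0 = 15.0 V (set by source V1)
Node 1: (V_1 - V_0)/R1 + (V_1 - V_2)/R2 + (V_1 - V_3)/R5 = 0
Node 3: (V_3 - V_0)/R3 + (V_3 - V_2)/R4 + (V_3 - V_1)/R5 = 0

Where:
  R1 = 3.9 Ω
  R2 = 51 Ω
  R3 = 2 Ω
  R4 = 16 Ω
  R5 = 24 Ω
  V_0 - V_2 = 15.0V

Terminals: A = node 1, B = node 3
Step 1 — V_th is the open-circuit voltage V_A - V_B (nothing connected across the terminals).
Nodal analysis, taking node 2 as the 0 V reference.
Source V1 fixes V_0 = 15 V.
KCL at each unknown node (sum of currents leaving = 0; resistances in Ω):
  Node 1: (V_1 - 15)/3.9 + (V_1 - 0)/51 + (V_1 - V_3)/24 = 0
  Node 3: (V_3 - 15)/2 + (V_3 - 0)/16 + (V_3 - V_1)/24 = 0
Collecting terms (coefficients in siemens):
  0.3177·V_1 - 0.04167·V_3 = 3.846
  0.6042·V_3 - 0.04167·V_1 = 7.5
Determinant D = (0.3177)(0.6042) - (-0.04167)(-0.04167) = 0.1902
V_1 = [(3.846)(0.6042) - (-0.04167)(7.5)]/D = 13.86 V
V_3 = [(0.3177)(7.5) - (3.846)(-0.04167)]/D = 13.37 V
V_th = V_1 - V_3 = 13.86 - 13.37 = 0.4907 V
Step 2 — R_th: zero the source — replace V1 by a short circuit (node 2 merges into node 0) — and find the resistance seen between A (node 1) and B (node 3).
Reduce the network between node 1 (A) and node 3 (B) by series/parallel combination:
  Rp1 = R1 ‖ R2 (parallel, both between nodes 0 and 1) = 1/(1/3.9 + 1/51) = 3.623 Ω
  Rp2 = R3 ‖ R4 (parallel, both between nodes 0 and 3) = 1/(1/2 + 1/16) = 1.778 Ω
  Rs1 = Rp1 + Rp2 (series, joined only at node 0) = 3.623 + 1.778 = 5.401 Ω
  Rp3 = R5 ‖ Rs1 (parallel, both between nodes 1 and 3) = 1/(1/24 + 1/5.401) = 4.409 Ω
R_th = 4.409 Ω

Final answer: V_th = 0.4907 V, R_th = 4.409 Ω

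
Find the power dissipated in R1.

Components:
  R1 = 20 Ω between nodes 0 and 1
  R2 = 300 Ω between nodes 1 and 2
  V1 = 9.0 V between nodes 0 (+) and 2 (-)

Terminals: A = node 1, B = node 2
Nodal analysis, taking node 2 as the 0 V reference.
Source V1 fixes V_0 = 9 V.
KCL at each unknown node (sum of currents leaving = 0; resistances in Ω):
  Node 1: (V_1 - 9)/20 + (V_1 - 0)/300 = 0
Collecting terms: 0.05333 × V_1 = 0.45  =>  V_1 = 8.438 V
I_R1 = (V_0 - V_1)/R1 = (9 - 8.438)/20 = 0.02813 A
P_R1 = I_R1² × R1 = (0.02813)² × 20 = 0.01582 W

Final answer: 0.01582 W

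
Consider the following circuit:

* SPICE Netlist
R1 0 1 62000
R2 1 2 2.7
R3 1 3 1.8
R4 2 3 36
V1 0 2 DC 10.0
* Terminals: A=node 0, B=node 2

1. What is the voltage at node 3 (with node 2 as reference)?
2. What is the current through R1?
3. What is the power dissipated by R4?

Nodal analysis, taking node 2 as the 0 V reference.
Source V1 fixes V_0 = 10 V.
KCL at each unknown node (sum of currents leaving = 0; resistances in Ω):
  Node 1: (V_1 - 10)/62000 + (V_1 - 0)/2.7 + (V_1 - V_3)/1.8 = 0
  Node 3: (V_3 - V_1)/1.8 + (V_3 - 0)/36 = 0
Collecting terms (coefficients in siemens):
  0.9259·V_1 - 0.5556·V_3 = 0.0001613
  0.5833·V_3 - 0.5556·V_1 = 0
Determinant D = (0.9259)(0.5833) - (-0.5556)(-0.5556) = 0.2315
V_1 = [(0.0001613)(0.5833) - (-0.5556)(0)]/D = 0.0004064 V
V_3 = [(0.9259)(0) - (0.0001613)(-0.5556)]/D = 0.0003871 V
Part 1:
  Read off the nodal solution: V_3 = 0.0003871 V
Part 2:
  I_R1 = (V_0 - V_1)/R1 = (10 - 0.0004064)/62000 = 0.0001613 A
  Magnitude: I_R1 = 0.0001613 A
Part 3:
  I_R4 = (V_2 - V_3)/R4 = (0 - 0.0003871)/36 = -0.00001075 A
  P_R4 = I_R4² × R4 = (-0.00001075)² × 36 = 0.000000004162 W

Final answers:
1. V_3 = 0.0003871 V
2. I_R1 = 0.0001613 A
3. P_R4 = 4.162e-09 W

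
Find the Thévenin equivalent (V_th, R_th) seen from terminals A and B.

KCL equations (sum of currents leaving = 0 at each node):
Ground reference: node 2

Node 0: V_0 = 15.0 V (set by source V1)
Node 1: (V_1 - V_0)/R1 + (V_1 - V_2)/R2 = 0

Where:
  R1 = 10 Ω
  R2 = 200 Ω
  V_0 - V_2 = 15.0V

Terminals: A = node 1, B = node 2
Step 1 — V_th is the open-circuit voltage V_A - V_B (nothing connected across the terminals).
Nodal analysis, taking node 2 as the 0 V reference.
Source V1 fixes V_0 = 15 V.
KCL at each unknown node (sum of currents leaving = 0; resistances in Ω):
  Node 1: (V_1 - 15)/10 + (V_1 - 0)/200 = 0
Collecting terms: 0.105 × V_1 = 1.5  =>  V_1 = 14.29 V
V_th = V_1 - V_2 = 14.29 - 0 = 14.29 V
Step 2 — R_th: zero the source — replace V1 by a short circuit (node 2 merges into node 0) — and find the resistance seen between A (node 1) and B (node 0).
Reduce the network between node 1 (A) and node 0 (B) by series/parallel combination:
  Rp1 = R1 ‖ R2 (parallel, both between nodes 0 and 1) = 1/(1/10 + 1/200) = 9.524 Ω
R_th = 9.524 Ω

Final answer: V_th = 14.29 V, R_th = 9.524 Ω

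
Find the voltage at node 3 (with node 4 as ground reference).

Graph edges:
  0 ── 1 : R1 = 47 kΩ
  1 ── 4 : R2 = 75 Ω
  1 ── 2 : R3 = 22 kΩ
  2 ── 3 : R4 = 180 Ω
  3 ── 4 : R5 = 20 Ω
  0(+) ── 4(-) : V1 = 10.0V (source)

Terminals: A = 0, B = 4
Nodal analysis, taking node 4 as the 0 V reference.
Source V1 fixes V_0 = 10 V.
KCL at each unknown node (sum of currents leaving = 0; resistances in Ω):
  Node 1: (V_1 - 10)/47000 + (V_1 - 0)/75 + (V_1 - V_2)/22000 = 0
  Node 2: (V_2 - V_1)/22000 + (V_2 - V_3)/180 = 0
  Node 3: (V_3 - V_2)/180 + (V_3 - 0)/20 = 0
Collecting terms (coefficients in siemens):
  0.0134·V_1 - 0.00004545·V_2 = 0.0002128
  0.005601·V_2 - 0.00004545·V_1 - 0.005556·V_3 = 0
  0.05556·V_3 - 0.005556·V_2 = 0
Solving these 3 simultaneous equations (Gaussian elimination) gives:
  V_1 = 0.01588 V, V_2 = 0.000143 V, V_3 = 0.0000143 V
The requested potential is V_3 = 0.0000143 V.

Final answer: V_3 = 1.43e-05 V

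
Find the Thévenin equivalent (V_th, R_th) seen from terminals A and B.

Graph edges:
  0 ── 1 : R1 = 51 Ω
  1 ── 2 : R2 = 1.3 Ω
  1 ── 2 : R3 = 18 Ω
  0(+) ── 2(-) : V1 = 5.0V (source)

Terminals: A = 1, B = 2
Step 1 — V_th is the open-circuit voltage V_A - V_B (nothing connected across the terminals).
Nodal analysis, taking node 2 as the 0 V reference.
Source V1 fixes V_0 = 5 V.
KCL at each unknown node (sum of currents leaving = 0; resistances in Ω):
  Node 1: (V_1 - 5)/51 + (V_1 - 0)/1.3 + (V_1 - 0)/18 = 0
Collecting terms: 0.8444 × V_1 = 0.09804  =>  V_1 = 0.1161 V
V_th = V_1 - V_2 = 0.1161 - 0 = 0.1161 V
Step 2 — R_th: zero the source — replace V1 by a short circuit (node 2 merges into node 0) — and find the resistance seen between A (node 1) and B (node 0).
Reduce the network between node 1 (A) and node 0 (B) by series/parallel combination:
  Rp1 = R1 ‖ R2 ‖ R3 (parallel, all between nodes 0 and 1) = 1/(1/51 + 1/1.3 + 1/18) = 1.184 Ω
R_th = 1.184 Ω

Final answer: V_th = 0.1161 V, R_th = 1.184 Ω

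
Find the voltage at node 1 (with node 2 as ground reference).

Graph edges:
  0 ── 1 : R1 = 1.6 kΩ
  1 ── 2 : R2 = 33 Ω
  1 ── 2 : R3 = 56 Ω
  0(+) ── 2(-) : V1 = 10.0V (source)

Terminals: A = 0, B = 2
Nodal analysis, taking node 2 as the 0 V reference.
Source V1 fixes V_0 = 10 V.
KCL at each unknown node (sum of currents leaving = 0; resistances in Ω):
  Node 1: (V_1 - 10)/1600 + (V_1 - 0)/33 + (V_1 - 0)/56 = 0
Collecting terms: 0.04879 × V_1 = 0.00625  =>  V_1 = 0.1281 V
The requested potential is V_1 = 0.1281 V.

Final answer: V_1 = 0.1281 V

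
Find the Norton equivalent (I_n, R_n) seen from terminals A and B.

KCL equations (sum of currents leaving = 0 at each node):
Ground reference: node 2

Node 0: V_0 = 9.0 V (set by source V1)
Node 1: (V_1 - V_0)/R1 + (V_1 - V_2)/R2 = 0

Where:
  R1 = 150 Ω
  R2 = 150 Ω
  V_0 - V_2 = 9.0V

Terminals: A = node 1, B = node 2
Find the Thévenin equivalent first; then I_n = V_th/R_th and R_n = R_th.
Step 1 — V_th is the open-circuit voltage V_A - V_B (nothing connected across the terminals).
Nodal analysis, taking node 2 as the 0 V reference.
Source V1 fixes V_0 = 9 V.
KCL at each unknown node (sum of currents leaving = 0; resistances in Ω):
  Node 1: (V_1 - 9)/150 + (V_1 - 0)/150 = 0
Collecting terms: 0.01333 × V_1 = 0.06  =>  V_1 = 4.5 V
V_th = V_1 - V_2 = 4.5 - 0 = 4.5 V
Step 2 — R_th: zero the source — replace V1 by a short circuit (node 2 merges into node 0) — and find the resistance seen between A (node 1) and B (node 0).
Reduce the network between node 1 (A) and node 0 (B) by series/parallel combination:
  Rp1 = R1 ‖ R2 (parallel, both between nodes 0 and 1) = 1/(1/150 + 1/150) = 75 Ω
R_th = 75 Ω
I_n = V_th/R_th = 4.5/75 = 0.06 A, and R_n = R_th = 75 Ω

Final answer: I_n = 0.06 A, R_n = 75 Ω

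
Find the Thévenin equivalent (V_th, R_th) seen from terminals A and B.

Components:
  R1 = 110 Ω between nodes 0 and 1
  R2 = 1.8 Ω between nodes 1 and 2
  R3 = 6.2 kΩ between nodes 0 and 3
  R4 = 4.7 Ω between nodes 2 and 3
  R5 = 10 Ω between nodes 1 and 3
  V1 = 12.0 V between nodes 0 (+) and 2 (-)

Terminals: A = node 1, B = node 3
Step 1 — V_th is the open-circuit voltage V_A - V_B (nothing connected across the terminals).
Nodal analysis, taking node 2 as the 0 V reference.
Source V1 fixes V_0 = 12 V.
KCL at each unknown node (sum of currents leaving = 0; resistances in Ω):
  Node 1: (V_1 - 12)/110 + (V_1 - 0)/1.8 + (V_1 - V_3)/10 = 0
  Node 3: (V_3 - 12)/6200 + (V_3 - 0)/4.7 + (V_3 - V_1)/10 = 0
Collecting terms (coefficients in siemens):
  0.6646·V_1 - 0.1·V_3 = 0.1091
  0.3129·V_3 - 0.1·V_1 = 0.001935
Determinant D = (0.6646)(0.3129) - (-0.1)(-0.1) = 0.198
V_1 = [(0.1091)(0.3129) - (-0.1)(0.001935)]/D = 0.1734 V
V_3 = [(0.6646)(0.001935) - (0.1091)(-0.1)]/D = 0.0616 V
V_th = V_1 - V_3 = 0.1734 - 0.0616 = 0.1118 V
Step 2 — R_th: zero the source — replace V1 by a short circuit (node 2 merges into node 0) — and find the resistance seen between A (node 1) and B (node 3).
Reduce the network between node 1 (A) and node 3 (B) by series/parallel combination:
  Rp1 = R1 ‖ R2 (parallel, both between nodes 0 and 1) = 1/(1/110 + 1/1.8) = 1.771 Ω
  Rp2 = R3 ‖ R4 (parallel, both between nodes 0 and 3) = 1/(1/6200 + 1/4.7) = 4.696 Ω
  Rs1 = Rp1 + Rp2 (series, joined only at node 0) = 1.771 + 4.696 = 6.467 Ω
  Rp3 = R5 ‖ Rs1 (parallel, both between nodes 1 and 3) = 1/(1/10 + 1/6.467) = 3.927 Ω
R_th = 3.927 Ω

Final answer: V_th = 0.1118 V, R_th = 3.927 Ω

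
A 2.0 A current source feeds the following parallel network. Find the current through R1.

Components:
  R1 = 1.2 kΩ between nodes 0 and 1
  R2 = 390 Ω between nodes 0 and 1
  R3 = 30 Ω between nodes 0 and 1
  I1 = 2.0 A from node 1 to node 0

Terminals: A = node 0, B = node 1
All resistors sit directly between nodes 0 and 1, so they are in parallel and share one voltage V; the full source current 2 A splits among them.
1/R_par = 1/1200 + 1/390 + 1/30 = 0.03673 S  =>  R_par = 27.23 Ω
V = I × R_par = 2 × 27.23 = 54.45 V
I_R1 = V/R1 = 54.45/1200 = 0.04538 A

Final answer: 0.04538 A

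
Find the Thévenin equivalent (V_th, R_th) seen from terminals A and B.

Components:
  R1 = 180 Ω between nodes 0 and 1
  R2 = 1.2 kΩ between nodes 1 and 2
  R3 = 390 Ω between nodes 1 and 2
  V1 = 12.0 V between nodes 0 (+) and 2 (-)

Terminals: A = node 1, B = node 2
Step 1 — V_th is the open-circuit voltage V_A - V_B (nothing connected across the terminals).
Nodal analysis, taking node 2 as the 0 V reference.
Source V1 fixes V_0 = 12 V.
KCL at each unknown node (sum of currents leaving = 0; resistances in Ω):
  Node 1: (V_1 - 12)/180 + (V_1 - 0)/1200 + (V_1 - 0)/390 = 0
Collecting terms: 0.008953 × V_1 = 0.06667  =>  V_1 = 7.446 V
V_th = V_1 - V_2 = 7.446 - 0 = 7.446 V
Step 2 — R_th: zero the source — replace V1 by a short circuit (node 2 merges into node 0) — and find the resistance seen between A (node 1) and B (node 0).
Reduce the network between node 1 (A) and node 0 (B) by series/parallel combination:
  Rp1 = R1 ‖ R2 ‖ R3 (parallel, all between nodes 0 and 1) = 1/(1/180 + 1/1200 + 1/390) = 111.7 Ω
R_th = 111.7 Ω

Final answer: V_th = 7.446 V, R_th = 111.7 Ω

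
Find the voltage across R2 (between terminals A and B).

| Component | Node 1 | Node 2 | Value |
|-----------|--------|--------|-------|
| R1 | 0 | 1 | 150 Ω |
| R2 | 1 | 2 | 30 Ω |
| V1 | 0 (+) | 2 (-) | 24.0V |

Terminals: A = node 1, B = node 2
R1 and R2 are in series across V1 (node 0 → node 1 → node 2), and the output A–B is taken across R2, so this is a voltage divider.
Series current: I = V1/(R1 + R2) = 24/(150 + 30) = 24/180 = 0.1333 A
V_R2 = I × R2 = V1 × R2/(R1 + R2) = 24 × 30/180 = 4 V

Final answer: 4 V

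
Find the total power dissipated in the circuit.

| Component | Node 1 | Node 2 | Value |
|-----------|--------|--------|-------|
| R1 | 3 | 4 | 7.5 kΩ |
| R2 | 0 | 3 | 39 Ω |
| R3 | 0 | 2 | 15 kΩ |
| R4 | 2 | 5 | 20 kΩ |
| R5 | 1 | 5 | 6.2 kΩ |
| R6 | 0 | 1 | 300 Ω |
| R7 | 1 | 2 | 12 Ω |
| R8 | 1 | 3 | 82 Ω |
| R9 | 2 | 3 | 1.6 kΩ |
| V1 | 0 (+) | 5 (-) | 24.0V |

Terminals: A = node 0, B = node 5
Nodal analysis, taking node 5 as the 0 V reference.
Source V1 fixes V_0 = 24 V.
KCL at each unknown node (sum of currents leaving = 0; resistances in Ω):
  Node 1: (V_1 - 0)/6200 + (V_1 - 24)/300 + (V_1 - V_2)/12 + (V_1 - V_3)/82 = 0
  Node 2: (V_2 - 24)/15000 + (V_2 - 0)/20000 + (V_2 - V_1)/12 + (V_2 - V_3)/1600 = 0
  Node 3: (V_3 - V_4)/7500 + (V_3 - 24)/39 + (V_3 - V_1)/82 + (V_3 - V_2)/1600 = 0
  Node 4: (V_4 - V_3)/7500 = 0
Collecting terms (coefficients in siemens):
  0.09902·V_1 - 0.08333·V_2 - 0.0122·V_3 = 0.08
  0.08407·V_2 - 0.08333·V_1 - 0.000625·V_3 = 0.0016
  0.03859·V_3 - 0.0122·V_1 - 0.000625·V_2 - 0.0001333·V_4 = 0.6154
  0.0001333·V_4 - 0.0001333·V_3 = 0
Solving these 4 simultaneous equations (Gaussian elimination) gives:
  V_1 = 23.58 V, V_2 = 23.57 V, V_3 = 23.86 V, V_4 = 23.86 V
Power in each resistor, P = (ΔV)²/R:
  P_R1 = (23.86 - 23.86)²/7500 = 0 W
  P_R2 = (24 - 23.86)²/39 = 0.0004957 W
  P_R3 = (24 - 23.57)²/15000 = 0.00001222 W
  P_R4 = (23.57 - 0)²/20000 = 0.02778 W
  P_R5 = (23.58 - 0)²/6200 = 0.08971 W
  P_R6 = (24 - 23.58)²/300 = 0.0005784 W
  P_R7 = (23.58 - 23.57)²/12 = 0.00001127 W
  P_R8 = (23.58 - 23.86)²/82 = 0.0009393 W
  P_R9 = (23.57 - 23.86)²/1600 = 0.00005226 W
P_total = P_R1 + P_R2 + P_R3 + P_R4 + P_R5 + P_R6 + P_R7 + P_R8 + P_R9 = 0.1196 W

Final answer: 0.1196 W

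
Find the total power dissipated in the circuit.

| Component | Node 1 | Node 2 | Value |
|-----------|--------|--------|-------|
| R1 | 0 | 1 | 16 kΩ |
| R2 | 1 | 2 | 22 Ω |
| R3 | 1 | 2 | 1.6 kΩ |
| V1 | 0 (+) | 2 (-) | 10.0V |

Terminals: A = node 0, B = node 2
Nodal analysis, taking node 2 as the 0 V reference.
Source V1 fixes V_0 = 10 V.
KCL at each unknown node (sum of currents leaving = 0; resistances in Ω):
  Node 1: (V_1 - 10)/16000 + (V_1 - 0)/22 + (V_1 - 0)/1600 = 0
Collecting terms: 0.04614 × V_1 = 0.000625  =>  V_1 = 0.01355 V
Power in each resistor, P = (ΔV)²/R:
  P_R1 = (10 - 0.01355)²/16000 = 0.006233 W
  P_R2 = (0.01355 - 0)²/22 = 0.00000834 W
  P_R3 = (0.01355 - 0)²/1600 = 0.0000001147 W
P_total = P_R1 + P_R2 + P_R3 = 0.006242 W

Final answer: 0.006242 W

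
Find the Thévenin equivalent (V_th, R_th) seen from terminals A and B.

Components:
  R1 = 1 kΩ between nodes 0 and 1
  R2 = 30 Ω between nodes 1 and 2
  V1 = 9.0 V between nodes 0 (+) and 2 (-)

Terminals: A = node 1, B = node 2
Step 1 — V_th is the open-circuit voltage V_A - V_B (nothing connected across the terminals).
Nodal analysis, taking node 2 as the 0 V reference.
Source V1 fixes V_0 = 9 V.
KCL at each unknown node (sum of currents leaving = 0; resistances in Ω):
  Node 1: (V_1 - 9)/1000 + (V_1 - 0)/30 = 0
Collecting terms: 0.03433 × V_1 = 0.009  =>  V_1 = 0.2621 V
V_th = V_1 - V_2 = 0.2621 - 0 = 0.2621 V
Step 2 — R_th: zero the source — replace V1 by a short circuit (node 2 merges into node 0) — and find the resistance seen between A (node 1) and B (node 0).
Reduce the network between node 1 (A) and node 0 (B) by series/parallel combination:
  Rp1 = R1 ‖ R2 (parallel, both between nodes 0 and 1) = 1/(1/1000 + 1/30) = 29.13 Ω
R_th = 29.13 Ω

Final answer: V_th = 0.2621 V, R_th = 29.13 Ω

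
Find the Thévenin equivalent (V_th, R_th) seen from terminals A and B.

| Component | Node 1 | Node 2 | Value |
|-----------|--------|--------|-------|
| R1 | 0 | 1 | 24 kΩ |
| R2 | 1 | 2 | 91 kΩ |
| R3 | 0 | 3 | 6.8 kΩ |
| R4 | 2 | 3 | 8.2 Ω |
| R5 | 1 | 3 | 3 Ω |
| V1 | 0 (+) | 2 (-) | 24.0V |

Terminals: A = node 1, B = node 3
Step 1 — V_th is the open-circuit voltage V_A - V_B (nothing connected across the terminals).
Nodal analysis, taking node 2 as the 0 V reference.
Source V1 fixes V_0 = 24 V.
KCL at each unknown node (sum of currents leaving = 0; resistances in Ω):
  Node 1: (V_1 - 24)/24000 + (V_1 - 0)/91000 + (V_1 - V_3)/3 = 0
  Node 3: (V_3 - 24)/6800 + (V_3 - 0)/8.2 + (V_3 - V_1)/3 = 0
Collecting terms (coefficients in siemens):
  0.3334·V_1 - 0.3333·V_3 = 0.001
  0.4554·V_3 - 0.3333·V_1 = 0.003529
Determinant D = (0.3334)(0.4554) - (-0.3333)(-0.3333) = 0.04072
V_1 = [(0.001)(0.4554) - (-0.3333)(0.003529)]/D = 0.04007 V
V_3 = [(0.3334)(0.003529) - (0.001)(-0.3333)]/D = 0.03708 V
V_th = V_1 - V_3 = 0.04007 - 0.03708 = 0.002994 V
Step 2 — R_th: zero the source — replace V1 by a short circuit (node 2 merges into node 0) — and find the resistance seen between A (node 1) and B (node 3).
Reduce the network between node 1 (A) and node 3 (B) by series/parallel combination:
  Rp1 = R1 ‖ R2 (parallel, both between nodes 0 and 1) = 1/(1/24000 + 1/91000) = 18990 Ω
  Rp2 = R3 ‖ R4 (parallel, both between nodes 0 and 3) = 1/(1/6800 + 1/8.2) = 8.19 Ω
  Rs1 = Rp1 + Rp2 (series, joined only at node 0) = 18990 + 8.19 = 19000 Ω
  Rp3 = R5 ‖ Rs1 (parallel, both between nodes 1 and 3) = 1/(1/3 + 1/19000) = 3 Ω
R_th = 3 Ω

Final answer: V_th = 0.002994 V, R_th = 3 Ω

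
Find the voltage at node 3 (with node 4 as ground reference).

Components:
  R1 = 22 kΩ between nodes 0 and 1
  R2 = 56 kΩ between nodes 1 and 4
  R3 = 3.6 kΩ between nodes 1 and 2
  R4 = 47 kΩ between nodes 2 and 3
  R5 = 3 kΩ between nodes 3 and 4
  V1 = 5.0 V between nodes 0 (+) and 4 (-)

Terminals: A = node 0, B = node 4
Nodal analysis, taking node 4 as the 0 V reference.
Source V1 fixes V_0 = 5 V.
KCL at each unknown node (sum of currents leaving = 0; resistances in Ω):
  Node 1: (V_1 - 5)/22000 + (V_1 - 0)/56000 + (V_1 - V_2)/3600 = 0
  Node 2: (V_2 - V_1)/3600 + (V_2 - V_3)/47000 = 0
  Node 3: (V_3 - V_2)/47000 + (V_3 - 0)/3000 = 0
Collecting terms (coefficients in siemens):
  0.0003411·V_1 - 0.0002778·V_2 = 0.0002273
  0.0002991·V_2 - 0.0002778·V_1 - 0.00002128·V_3 = 0
  0.0003546·V_3 - 0.00002128·V_2 = 0
Solving these 3 simultaneous equations (Gaussian elimination) gives:
  V_1 = 2.773 V, V_2 = 2.586 V, V_3 = 0.1552 V
The requested potential is V_3 = 0.1552 V.

Final answer: V_3 = 0.1552 V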